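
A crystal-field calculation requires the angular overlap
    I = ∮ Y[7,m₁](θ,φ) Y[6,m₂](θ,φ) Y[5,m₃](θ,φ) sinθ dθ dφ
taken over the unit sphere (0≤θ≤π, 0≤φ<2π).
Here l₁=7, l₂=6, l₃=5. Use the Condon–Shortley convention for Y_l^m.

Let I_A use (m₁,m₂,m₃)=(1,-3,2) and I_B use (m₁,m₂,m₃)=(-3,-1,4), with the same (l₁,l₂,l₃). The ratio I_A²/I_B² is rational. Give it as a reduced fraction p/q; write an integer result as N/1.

Same 7,6,5: normalisation and zero-m 3j drop out of the ratio.
A: Δ: 8! 6! 4! / 19! → 1/174594420; sum: t=0:+1/174182400 t=1:−1/2419200 t=2:+1/414720 t=3:−1/622080 = 23/58060800; 3j²(7 6 5; 1 -3 2) = Δ·Π!·Σ² = 1587/923780  (sign -1)
B: Δ: 8! 6! 4! / 19! → 1/174594420; sum: t=4:+1/2488320 t=5:−1/2073600 = -1/12441600; 3j²(7 6 5; -3 -1 4) = Δ·Π!·Σ² = 98/138567  (sign +1)
I_A²/I_B² = (1587/923780)/(98/138567) = 4761/1960

4761/1960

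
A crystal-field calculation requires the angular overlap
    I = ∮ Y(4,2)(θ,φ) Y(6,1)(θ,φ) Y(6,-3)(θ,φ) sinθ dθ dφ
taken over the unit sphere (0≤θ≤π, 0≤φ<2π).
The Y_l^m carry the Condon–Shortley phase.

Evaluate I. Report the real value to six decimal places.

0.036205

m-sum 0 ✓  L=16 even ✓  2≤6≤10 ✓
Π(2lᵢ+1) = 9×13×13 = 1521
triangle coeff Δ(4,6,6) = 1/15315300
Σ_t [0,4]: t=0:+1/829440 t=1:−1/25920 t=2:+1/9216 t=3:−1/25920 t=4:+1/829440 = 7/207360
(3j)²=28/2431 [(4 6 6; 0 0 0)], sign=+1
Σ_t [0,2]: t=0:+1/483840 t=1:−1/51840 t=2:+1/69120 = -1/362880
(3j)²=16/17017 [(4 6 6; 2 1 -3)], sign=+1
⇒ 4πI² = 576/34969
I = (+1)√(576/34969/(4π)) = 0.03620468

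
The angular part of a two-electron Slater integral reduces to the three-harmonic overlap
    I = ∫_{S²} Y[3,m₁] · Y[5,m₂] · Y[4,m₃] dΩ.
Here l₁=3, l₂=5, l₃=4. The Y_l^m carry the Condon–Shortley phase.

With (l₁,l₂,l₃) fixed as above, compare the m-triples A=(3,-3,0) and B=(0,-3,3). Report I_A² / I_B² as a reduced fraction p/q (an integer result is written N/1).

l's match ⇒ only the (l;m) 3-j factors differ between A and B.
A: triangle coeff Δ(3,5,4) = 1/180180; Σ_t [0,0]: t=0:+1/2304 = 1/2304; (3j)²=5/143 [(3 5 4; 3 -3 0)], sign=+1
B: triangle coeff Δ(3,5,4) = 1/180180; Σ_t [1,2]: t=1:−1/1440 t=2:+1/2880 = -1/2880; (3j)²=7/715 [(3 5 4; 0 -3 3)], sign=+1
I_A²/I_B² = (5/143)/(7/715) = 25/7

25/7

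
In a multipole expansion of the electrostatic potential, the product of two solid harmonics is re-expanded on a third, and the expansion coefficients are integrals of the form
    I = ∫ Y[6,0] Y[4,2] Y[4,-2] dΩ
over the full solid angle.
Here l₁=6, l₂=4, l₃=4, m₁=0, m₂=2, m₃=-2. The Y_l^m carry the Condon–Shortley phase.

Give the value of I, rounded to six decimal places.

-0.156478

m-sum 0 ✓  L=14 even ✓  2≤4≤10 ✓
Π(2lᵢ+1) = 13×9×9 = 1053
triangle coeff Δ(6,4,4) = 1/1261260
Σ_t [2,4]: t=2:+1/4608 t=3:−1/1296 t=4:+1/4608 = -7/20736
(3j)²=20/1287 [(6 4 4; 0 0 0)], sign=-1
Σ_t [4,6]: t=4:+1/4608 t=5:−1/14400 t=6:+1/1036800 = 77/518400
(3j)²=11/585 [(6 4 4; 0 2 -2)], sign=+1
⇒ 4πI² = 4/13
I = (-1)√(4/13/(4π)) = -0.15647804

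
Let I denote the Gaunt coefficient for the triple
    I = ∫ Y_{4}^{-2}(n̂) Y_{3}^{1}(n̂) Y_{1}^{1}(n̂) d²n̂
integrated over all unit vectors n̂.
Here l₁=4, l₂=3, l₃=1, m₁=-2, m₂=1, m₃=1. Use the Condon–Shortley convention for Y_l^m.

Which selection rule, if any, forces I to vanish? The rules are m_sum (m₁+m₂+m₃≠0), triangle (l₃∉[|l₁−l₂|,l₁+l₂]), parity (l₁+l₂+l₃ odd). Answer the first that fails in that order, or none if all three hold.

none

Σmᵢ = 0  ✓
l₃∈[|l₁−l₂|,l₁+l₂]=[1,7], have l₃=1  ✓
Σlᵢ = 8 ⇒ even  ✓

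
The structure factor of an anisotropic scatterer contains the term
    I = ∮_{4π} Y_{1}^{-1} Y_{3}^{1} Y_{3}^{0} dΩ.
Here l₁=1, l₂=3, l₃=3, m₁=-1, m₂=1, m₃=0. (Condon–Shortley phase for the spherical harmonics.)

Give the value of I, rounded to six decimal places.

0.000000

l₁+l₂+l₃=7 is odd: 3j(l;000)=0 ⇒ I=0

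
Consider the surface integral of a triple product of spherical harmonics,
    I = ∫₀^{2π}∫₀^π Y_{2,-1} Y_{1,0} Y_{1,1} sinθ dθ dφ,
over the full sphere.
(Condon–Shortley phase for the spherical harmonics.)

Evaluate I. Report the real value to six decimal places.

-0.218510

Rules hold: Σm=0, L=4 even, 1≤1≤3.
N = 5·3·3 = 45
Δ = 2!·2!·0!/5! = 1/30
Racah Σ t=1..1: t=1:−1/1 = -1/1
⇒ 3j(2 1 1; 0 0 0)² = 2/15, sgn +1
Racah Σ t=1..1: t=1:−1/2 = -1/2
⇒ 3j(2 1 1; -1 0 1)² = 1/10, sgn -1
4πI² = N·(3j₀)²·(3jₘ)² = 3/5
I = -1·√(0.6/4π) = -0.21850969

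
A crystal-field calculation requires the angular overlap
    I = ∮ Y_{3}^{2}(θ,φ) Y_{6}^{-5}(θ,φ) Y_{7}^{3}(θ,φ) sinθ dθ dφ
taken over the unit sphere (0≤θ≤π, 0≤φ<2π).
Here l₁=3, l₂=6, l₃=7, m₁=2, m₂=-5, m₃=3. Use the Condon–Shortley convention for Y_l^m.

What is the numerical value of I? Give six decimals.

0.120821

Rules hold: Σm=0, L=16 even, 3≤7≤9.
N = 7·13·15 = 1365
Δ = 2!·4!·10!/17! = 1/2042040
Racah Σ t=0..2: t=0:+1/207360 t=1:−1/57600 t=2:+1/207360 = -1/129600
⇒ 3j(3 6 7; 0 0 0)² = 168/12155, sgn +1
Racah Σ t=0..1: t=0:+1/4354560 t=1:−1/87091200 = 19/87091200
⇒ 3j(3 6 7; 2 -5 3)² = 361/37128, sgn +1
4πI² = N·(3j₀)²·(3jₘ)² = 7581/41327
I = +1·√(0.183439/4π) = 0.12082071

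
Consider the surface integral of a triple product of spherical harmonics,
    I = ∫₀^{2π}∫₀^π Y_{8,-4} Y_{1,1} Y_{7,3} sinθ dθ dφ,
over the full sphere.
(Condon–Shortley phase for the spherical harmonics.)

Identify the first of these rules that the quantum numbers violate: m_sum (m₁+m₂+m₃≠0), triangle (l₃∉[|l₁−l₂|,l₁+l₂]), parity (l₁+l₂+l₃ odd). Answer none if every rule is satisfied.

none

azimuthal sum: -4 + 1 + 3 = 0  ✓
7 ≤ 7 ≤ 9 (triangle on l)  ✓
L = 8 + 1 + 7 = 16 (even)  ✓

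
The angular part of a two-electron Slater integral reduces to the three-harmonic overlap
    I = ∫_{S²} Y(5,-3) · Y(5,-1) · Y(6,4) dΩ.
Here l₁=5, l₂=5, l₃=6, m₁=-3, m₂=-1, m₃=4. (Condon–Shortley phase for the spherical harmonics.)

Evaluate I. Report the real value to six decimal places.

-0.069086

m-sum 0 ✓  L=16 even ✓  0≤6≤10 ✓
Π(2lᵢ+1) = 11×11×13 = 1573
triangle coeff Δ(5,5,6) = 1/28588560
Σ_t [0,4]: t=0:+1/345600 t=1:−1/13824 t=2:+1/5184 t=3:−1/13824 t=4:+1/345600 = 7/129600
(3j)²=80/7293 [(5 5 6; 0 0 0)], sign=+1
Σ_t [2,4]: t=2:+1/138240 t=3:−1/86400 t=4:+1/829440 = -13/4147200
(3j)²=13/3740 [(5 5 6; -3 -1 4)], sign=-1
⇒ 4πI² = 52/867
I = (-1)√(52/867/(4π)) = -0.06908555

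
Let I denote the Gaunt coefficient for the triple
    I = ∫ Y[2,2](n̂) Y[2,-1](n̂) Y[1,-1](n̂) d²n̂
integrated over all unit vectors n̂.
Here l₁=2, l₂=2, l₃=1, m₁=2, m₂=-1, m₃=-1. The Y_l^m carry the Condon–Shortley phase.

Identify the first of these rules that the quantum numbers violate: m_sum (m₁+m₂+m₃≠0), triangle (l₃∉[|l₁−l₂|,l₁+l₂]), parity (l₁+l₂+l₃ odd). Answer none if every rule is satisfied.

parity

m₁+m₂+m₃ = 2 − 1 − 1 = 0  ✓
triangle: |2−2|=0 ≤ l₃=1 ≤ 2+2=4  ✓
parity: l₁+l₂+l₃ = 5 is odd  ✗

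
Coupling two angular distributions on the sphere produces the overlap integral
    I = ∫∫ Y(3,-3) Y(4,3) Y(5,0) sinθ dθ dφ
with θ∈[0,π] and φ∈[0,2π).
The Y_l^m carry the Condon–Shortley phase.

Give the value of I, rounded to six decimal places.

-0.098140

m-sum 0 ✓  L=12 even ✓  1≤5≤7 ✓
Π(2lᵢ+1) = 7×9×11 = 693
triangle coeff Δ(3,4,5) = 1/180180
Σ_t [0,2]: t=0:+1/576 t=1:−1/144 t=2:+1/576 = -1/288
(3j)²=20/1001 [(3 4 5; 0 0 0)], sign=+1
Σ_t [2,2]: t=2:+1/5760 = 1/5760
(3j)²=5/572 [(3 4 5; -3 3 0)], sign=-1
⇒ 4πI² = 225/1859
I = (-1)√(225/1859/(4π)) = -0.09814013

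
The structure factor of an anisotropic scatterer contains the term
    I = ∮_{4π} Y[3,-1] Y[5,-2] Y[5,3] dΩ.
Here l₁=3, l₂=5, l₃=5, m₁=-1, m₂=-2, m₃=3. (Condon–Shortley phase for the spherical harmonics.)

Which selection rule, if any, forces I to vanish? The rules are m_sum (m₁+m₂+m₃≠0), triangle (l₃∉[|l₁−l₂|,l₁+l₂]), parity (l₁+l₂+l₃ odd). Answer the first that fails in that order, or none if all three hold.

azimuthal sum: -1 − 2 + 3 = 0  ✓
2 ≤ 5 ≤ 8 (triangle on l)  ✓
L = 3 + 5 + 5 = 13 (odd)  ✗

parity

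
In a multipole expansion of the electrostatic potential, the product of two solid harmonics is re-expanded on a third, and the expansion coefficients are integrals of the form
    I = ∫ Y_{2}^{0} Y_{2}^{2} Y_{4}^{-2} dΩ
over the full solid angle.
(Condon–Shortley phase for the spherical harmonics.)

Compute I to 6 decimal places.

0.156078

m-sum 0 ✓  L=8 even ✓  0≤4≤4 ✓
Π(2lᵢ+1) = 5×5×9 = 225
triangle coeff Δ(2,2,4) = 1/630
Σ_t [0,0]: t=0:+1/16 = 1/16
(3j)²=2/35 [(2 2 4; 0 0 0)], sign=+1
Σ_t [0,0]: t=0:+1/96 = 1/96
(3j)²=1/42 [(2 2 4; 0 2 -2)], sign=+1
⇒ 4πI² = 15/49
I = (+1)√(15/49/(4π)) = 0.15607835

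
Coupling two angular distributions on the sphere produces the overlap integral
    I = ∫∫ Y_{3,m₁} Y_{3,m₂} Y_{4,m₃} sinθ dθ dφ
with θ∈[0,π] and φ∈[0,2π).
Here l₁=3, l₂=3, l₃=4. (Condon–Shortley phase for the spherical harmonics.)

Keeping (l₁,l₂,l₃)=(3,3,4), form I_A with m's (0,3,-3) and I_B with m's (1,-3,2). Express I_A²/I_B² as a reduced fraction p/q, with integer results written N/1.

7/6

Same 3,3,4: normalisation and zero-m 3j drop out of the ratio.
A: Δ: 2! 4! 4! / 11! → 1/34650; sum: t=2:+1/288 = 1/288; 3j²(3 3 4; 0 3 -3) = Δ·Π!·Σ² = 1/22  (sign -1)
B: Δ: 2! 4! 4! / 11! → 1/34650; sum: t=0:+1/192 = 1/192; 3j²(3 3 4; 1 -3 2) = Δ·Π!·Σ² = 3/77  (sign +1)
I_A²/I_B² = (1/22)/(3/77) = 7/6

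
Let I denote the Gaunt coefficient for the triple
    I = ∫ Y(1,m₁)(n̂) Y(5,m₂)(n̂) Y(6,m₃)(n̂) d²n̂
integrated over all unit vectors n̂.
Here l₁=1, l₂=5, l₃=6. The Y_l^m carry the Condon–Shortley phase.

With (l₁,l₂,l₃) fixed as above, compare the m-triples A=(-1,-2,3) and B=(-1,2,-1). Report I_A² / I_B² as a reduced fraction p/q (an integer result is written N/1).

Shared (l₁,l₂,l₃)=(1,5,6): N and (l;000)² cancel in I_A²/I_B².
A: Δ = 0!·2!·10!/13! = 1/858; Racah Σ t=0..0: t=0:+1/60480 = 1/60480; ⇒ 3j(1 5 6; -1 -2 3)² = 6/143, sgn -1
B: Δ = 0!·2!·10!/13! = 1/858; Racah Σ t=0..0: t=0:+1/60480 = 1/60480; ⇒ 3j(1 5 6; -1 2 -1)² = 5/429, sgn -1
I_A²/I_B² = (6/143)/(5/429) = 18/5

18/5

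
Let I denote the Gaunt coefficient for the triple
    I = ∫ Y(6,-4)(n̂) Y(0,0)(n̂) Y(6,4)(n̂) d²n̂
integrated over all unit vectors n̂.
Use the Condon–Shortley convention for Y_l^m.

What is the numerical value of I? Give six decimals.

m-sum 0 ✓  L=12 even ✓  6≤6≤6 ✓
Π(2lᵢ+1) = 13×1×13 = 169
triangle coeff Δ(6,0,6) = 1/13
Σ_t [0,0]: t=0:+1/518400 = 1/518400
(3j)²=1/13 [(6 0 6; 0 0 0)], sign=+1
Σ_t [0,0]: t=0:+1/7257600 = 1/7257600
(3j)²=1/13 [(6 0 6; -4 0 4)], sign=+1
⇒ 4πI² = 1/1
I = (+1)√(1/1/(4π)) = 0.28209479

0.282095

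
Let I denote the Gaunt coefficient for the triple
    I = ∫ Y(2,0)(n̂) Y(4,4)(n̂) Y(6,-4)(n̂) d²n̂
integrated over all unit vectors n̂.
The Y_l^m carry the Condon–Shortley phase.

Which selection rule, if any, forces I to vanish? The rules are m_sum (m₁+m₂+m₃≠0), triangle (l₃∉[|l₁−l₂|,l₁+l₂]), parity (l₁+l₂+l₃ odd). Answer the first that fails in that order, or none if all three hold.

azimuthal sum: 0 + 4 − 4 = 0  ✓
2 ≤ 6 ≤ 6 (triangle on l)  ✓
L = 2 + 4 + 6 = 12 (even)  ✓

none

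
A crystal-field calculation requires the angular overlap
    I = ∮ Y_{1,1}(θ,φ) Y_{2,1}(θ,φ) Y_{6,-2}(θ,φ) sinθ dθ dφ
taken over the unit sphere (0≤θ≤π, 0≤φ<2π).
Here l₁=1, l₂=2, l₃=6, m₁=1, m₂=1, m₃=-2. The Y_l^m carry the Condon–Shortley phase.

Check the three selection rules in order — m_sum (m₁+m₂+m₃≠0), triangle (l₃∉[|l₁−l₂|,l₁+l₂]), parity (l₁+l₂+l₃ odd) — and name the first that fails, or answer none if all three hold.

m₁+m₂+m₃ = 1 + 1 − 2 = 0  ✓
triangle: |1−2|=1 ≤ l₃=6 ≤ 1+2=3  ✗
parity: l₁+l₂+l₃ = 9 is odd

triangle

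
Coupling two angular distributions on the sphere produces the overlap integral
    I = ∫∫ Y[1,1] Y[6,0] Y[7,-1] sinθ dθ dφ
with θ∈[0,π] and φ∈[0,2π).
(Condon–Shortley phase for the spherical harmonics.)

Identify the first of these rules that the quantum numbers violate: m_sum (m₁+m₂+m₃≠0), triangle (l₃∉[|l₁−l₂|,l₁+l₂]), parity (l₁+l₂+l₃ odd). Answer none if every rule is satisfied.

Σmᵢ = 0  ✓
l₃∈[|l₁−l₂|,l₁+l₂]=[5,7], have l₃=7  ✓
Σlᵢ = 14 ⇒ even  ✓

none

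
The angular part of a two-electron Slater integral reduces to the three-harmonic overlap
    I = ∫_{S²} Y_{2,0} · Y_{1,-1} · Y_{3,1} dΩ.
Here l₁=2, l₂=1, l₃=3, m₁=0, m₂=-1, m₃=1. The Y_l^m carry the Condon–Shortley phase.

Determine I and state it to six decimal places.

m-sum 0 ✓  L=6 even ✓  1≤3≤3 ✓
Π(2lᵢ+1) = 5×3×7 = 105
triangle coeff Δ(2,1,3) = 1/105
Σ_t [0,0]: t=0:+1/4 = 1/4
(3j)²=3/35 [(2 1 3; 0 0 0)], sign=-1
Σ_t [0,0]: t=0:+1/8 = 1/8
(3j)²=2/35 [(2 1 3; 0 -1 1)], sign=+1
⇒ 4πI² = 18/35
I = (-1)√(18/35/(4π)) = -0.20230066

-0.202301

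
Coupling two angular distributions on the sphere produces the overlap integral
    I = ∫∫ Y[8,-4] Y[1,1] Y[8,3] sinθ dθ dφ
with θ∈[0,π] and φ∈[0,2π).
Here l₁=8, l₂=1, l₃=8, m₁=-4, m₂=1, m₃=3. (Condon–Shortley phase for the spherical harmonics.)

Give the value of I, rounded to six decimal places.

0.000000

L=17 odd ⇒ parity kills the (l;000) factor ⇒ I = 0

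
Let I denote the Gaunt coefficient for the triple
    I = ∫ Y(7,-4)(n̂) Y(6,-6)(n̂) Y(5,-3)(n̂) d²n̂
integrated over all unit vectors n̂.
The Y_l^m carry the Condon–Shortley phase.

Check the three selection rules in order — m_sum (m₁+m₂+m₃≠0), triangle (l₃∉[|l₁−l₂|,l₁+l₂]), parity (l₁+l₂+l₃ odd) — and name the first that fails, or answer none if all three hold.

Σmᵢ = -13  ✗
l₃∈[|l₁−l₂|,l₁+l₂]=[1,13], have l₃=5
Σlᵢ = 18 ⇒ even

m_sum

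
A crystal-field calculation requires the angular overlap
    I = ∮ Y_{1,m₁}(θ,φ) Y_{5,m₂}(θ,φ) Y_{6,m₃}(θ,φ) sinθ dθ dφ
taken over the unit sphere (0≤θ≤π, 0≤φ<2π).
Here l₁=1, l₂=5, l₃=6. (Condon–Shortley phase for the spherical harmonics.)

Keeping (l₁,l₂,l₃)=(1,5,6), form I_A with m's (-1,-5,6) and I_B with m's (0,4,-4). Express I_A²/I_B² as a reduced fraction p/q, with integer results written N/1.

33/10

Same 1,5,6: normalisation and zero-m 3j drop out of the ratio.
A: Δ: 0! 2! 10! / 13! → 1/858; sum: t=0:+1/7257600 = 1/7257600; 3j²(1 5 6; -1 -5 6) = Δ·Π!·Σ² = 1/13  (sign +1)
B: Δ: 0! 2! 10! / 13! → 1/858; sum: t=0:+1/362880 = 1/362880; 3j²(1 5 6; 0 4 -4) = Δ·Π!·Σ² = 10/429  (sign +1)
I_A²/I_B² = (1/13)/(10/429) = 33/10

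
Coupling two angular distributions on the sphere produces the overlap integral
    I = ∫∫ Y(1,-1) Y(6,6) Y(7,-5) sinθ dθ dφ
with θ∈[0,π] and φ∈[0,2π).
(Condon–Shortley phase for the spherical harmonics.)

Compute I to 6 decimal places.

-0.034990

Rules hold: Σm=0, L=14 even, 5≤7≤7.
N = 3·13·15 = 585
Δ = 0!·2!·12!/15! = 1/1365
Racah Σ t=0..0: t=0:+1/518400 = 1/518400
⇒ 3j(1 6 7; 0 0 0)² = 7/195, sgn -1
Racah Σ t=0..0: t=0:+1/958003200 = 1/958003200
⇒ 3j(1 6 7; -1 6 -5)² = 1/1365, sgn +1
4πI² = N·(3j₀)²·(3jₘ)² = 1/65
I = -1·√(0.0153846/4π) = -0.03498955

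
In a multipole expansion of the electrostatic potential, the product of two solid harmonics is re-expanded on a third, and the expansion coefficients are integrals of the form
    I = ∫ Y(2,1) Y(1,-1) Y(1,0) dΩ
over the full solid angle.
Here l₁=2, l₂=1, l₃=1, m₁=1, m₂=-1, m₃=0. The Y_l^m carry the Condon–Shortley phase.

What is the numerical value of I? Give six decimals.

m-sum 0 ✓  L=4 even ✓  1≤1≤3 ✓
Π(2lᵢ+1) = 5×3×3 = 45
triangle coeff Δ(2,1,1) = 1/30
Σ_t [1,1]: t=1:−1/1 = -1/1
(3j)²=2/15 [(2 1 1; 0 0 0)], sign=+1
Σ_t [0,0]: t=0:+1/2 = 1/2
(3j)²=1/10 [(2 1 1; 1 -1 0)], sign=-1
⇒ 4πI² = 3/5
I = (-1)√(3/5/(4π)) = -0.21850969

-0.218510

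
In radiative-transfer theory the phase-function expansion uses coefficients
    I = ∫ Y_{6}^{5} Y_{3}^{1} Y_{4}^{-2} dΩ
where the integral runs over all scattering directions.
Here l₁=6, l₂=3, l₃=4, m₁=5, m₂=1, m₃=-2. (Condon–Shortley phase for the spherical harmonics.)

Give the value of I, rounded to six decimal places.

5 + 1 − 2 = 4 ≠ 0: azimuthal integral kills it; I = 0

0.000000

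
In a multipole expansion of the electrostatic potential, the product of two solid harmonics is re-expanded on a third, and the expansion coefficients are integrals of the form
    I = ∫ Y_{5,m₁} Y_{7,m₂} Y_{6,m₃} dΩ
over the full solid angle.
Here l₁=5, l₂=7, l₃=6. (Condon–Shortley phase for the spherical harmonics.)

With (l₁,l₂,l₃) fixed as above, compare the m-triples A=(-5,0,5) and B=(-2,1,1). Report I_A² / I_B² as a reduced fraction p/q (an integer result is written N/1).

110/343

l's match ⇒ only the (l;m) 3-j factors differ between A and B.
A: triangle coeff Δ(5,7,6) = 1/174594420; Σ_t [6,6]: t=6:+1/87091200 = 1/87091200; (3j)²=35/12597 [(5 7 6; -5 0 5)], sign=-1
B: triangle coeff Δ(5,7,6) = 1/174594420; Σ_t [3,6]: t=3:−1/622080 t=4:+1/165888 t=5:−1/345600 t=6:+1/6220800 = 7/4147200; (3j)²=2401/277134 [(5 7 6; -2 1 1)], sign=-1
I_A²/I_B² = (35/12597)/(2401/277134) = 110/343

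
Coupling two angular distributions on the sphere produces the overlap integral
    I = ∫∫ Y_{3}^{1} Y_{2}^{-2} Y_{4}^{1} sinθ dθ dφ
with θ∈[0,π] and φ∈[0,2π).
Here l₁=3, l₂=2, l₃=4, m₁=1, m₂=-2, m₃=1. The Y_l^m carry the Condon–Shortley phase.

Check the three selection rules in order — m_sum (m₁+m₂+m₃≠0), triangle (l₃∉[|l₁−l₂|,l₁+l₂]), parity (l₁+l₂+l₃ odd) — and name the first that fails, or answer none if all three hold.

parity

m₁+m₂+m₃ = 1 − 2 + 1 = 0  ✓
triangle: |3−2|=1 ≤ l₃=4 ≤ 3+2=5  ✓
parity: l₁+l₂+l₃ = 9 is odd  ✗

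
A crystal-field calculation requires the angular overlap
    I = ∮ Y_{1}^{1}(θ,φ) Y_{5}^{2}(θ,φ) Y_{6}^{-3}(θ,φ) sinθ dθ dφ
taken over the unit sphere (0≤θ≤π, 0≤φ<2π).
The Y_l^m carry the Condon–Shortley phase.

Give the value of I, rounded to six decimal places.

m-sum 0 ✓  L=12 even ✓  4≤6≤6 ✓
Π(2lᵢ+1) = 3×11×13 = 429
triangle coeff Δ(1,5,6) = 1/858
Σ_t [0,0]: t=0:+1/14400 = 1/14400
(3j)²=6/143 [(1 5 6; 0 0 0)], sign=+1
Σ_t [0,0]: t=0:+1/60480 = 1/60480
(3j)²=6/143 [(1 5 6; 1 2 -3)], sign=-1
⇒ 4πI² = 108/143
I = (-1)√(108/143/(4π)) = -0.24515397

-0.245154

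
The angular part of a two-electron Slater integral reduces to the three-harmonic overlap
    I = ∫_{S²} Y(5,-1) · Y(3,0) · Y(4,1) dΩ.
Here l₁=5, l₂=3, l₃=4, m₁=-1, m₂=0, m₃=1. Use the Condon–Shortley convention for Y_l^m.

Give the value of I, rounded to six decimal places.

-0.115089

Rules hold: Σm=0, L=12 even, 2≤4≤8.
N = 11·7·9 = 693
Δ = 4!·6!·2!/13! = 1/180180
Racah Σ t=1..3: t=1:−1/576 t=2:+1/144 t=3:−1/576 = 1/288
⇒ 3j(5 3 4; 0 0 0)² = 20/1001, sgn +1
Racah Σ t=1..3: t=1:−1/1440 t=2:+1/192 t=3:−1/432 = 19/8640
⇒ 3j(5 3 4; -1 0 1)² = 361/30030, sgn -1
4πI² = N·(3j₀)²·(3jₘ)² = 2166/13013
I = -1·√(0.166449/4π) = -0.11508947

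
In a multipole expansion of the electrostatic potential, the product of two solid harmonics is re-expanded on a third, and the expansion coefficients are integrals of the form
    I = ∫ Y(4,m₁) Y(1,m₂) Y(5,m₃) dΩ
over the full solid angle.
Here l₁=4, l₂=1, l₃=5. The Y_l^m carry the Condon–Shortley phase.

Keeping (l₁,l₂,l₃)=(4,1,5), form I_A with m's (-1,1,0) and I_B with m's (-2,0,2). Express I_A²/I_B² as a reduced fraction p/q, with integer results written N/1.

10/21

Shared (l₁,l₂,l₃)=(4,1,5): N and (l;000)² cancel in I_A²/I_B².
A: Δ = 0!·8!·2!/11! = 1/495; Racah Σ t=0..0: t=0:+1/1440 = 1/1440; ⇒ 3j(4 1 5; -1 1 0)² = 2/99, sgn -1
B: Δ = 0!·8!·2!/11! = 1/495; Racah Σ t=0..0: t=0:+1/1440 = 1/1440; ⇒ 3j(4 1 5; -2 0 2)² = 7/165, sgn -1
I_A²/I_B² = (2/99)/(7/165) = 10/21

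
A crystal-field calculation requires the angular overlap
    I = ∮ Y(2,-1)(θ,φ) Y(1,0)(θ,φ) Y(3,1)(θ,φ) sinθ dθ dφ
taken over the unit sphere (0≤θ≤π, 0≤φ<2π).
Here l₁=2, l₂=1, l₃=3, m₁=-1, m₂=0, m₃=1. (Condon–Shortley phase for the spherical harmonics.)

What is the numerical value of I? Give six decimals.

-0.233597

m-sum 0 ✓  L=6 even ✓  1≤3≤3 ✓
Π(2lᵢ+1) = 5×3×7 = 105
triangle coeff Δ(2,1,3) = 1/105
Σ_t [0,0]: t=0:+1/4 = 1/4
(3j)²=3/35 [(2 1 3; 0 0 0)], sign=-1
Σ_t [0,0]: t=0:+1/6 = 1/6
(3j)²=8/105 [(2 1 3; -1 0 1)], sign=+1
⇒ 4πI² = 24/35
I = (-1)√(24/35/(4π)) = -0.23359668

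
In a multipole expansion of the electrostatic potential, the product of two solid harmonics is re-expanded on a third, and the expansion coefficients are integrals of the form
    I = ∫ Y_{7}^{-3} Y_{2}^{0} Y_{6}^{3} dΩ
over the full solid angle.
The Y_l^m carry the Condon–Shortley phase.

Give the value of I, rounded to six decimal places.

l₁+l₂+l₃=15 is odd: 3j(l;000)=0 ⇒ I=0

0.000000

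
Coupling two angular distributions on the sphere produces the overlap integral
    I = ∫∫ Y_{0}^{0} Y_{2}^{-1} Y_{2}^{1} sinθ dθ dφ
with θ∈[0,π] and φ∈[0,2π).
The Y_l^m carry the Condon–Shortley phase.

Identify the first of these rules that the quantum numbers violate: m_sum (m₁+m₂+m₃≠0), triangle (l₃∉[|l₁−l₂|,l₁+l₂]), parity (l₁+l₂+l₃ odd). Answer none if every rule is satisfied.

m₁+m₂+m₃ = 0 − 1 + 1 = 0  ✓
triangle: |0−2|=2 ≤ l₃=2 ≤ 0+2=2  ✓
parity: l₁+l₂+l₃ = 4 is even  ✓

none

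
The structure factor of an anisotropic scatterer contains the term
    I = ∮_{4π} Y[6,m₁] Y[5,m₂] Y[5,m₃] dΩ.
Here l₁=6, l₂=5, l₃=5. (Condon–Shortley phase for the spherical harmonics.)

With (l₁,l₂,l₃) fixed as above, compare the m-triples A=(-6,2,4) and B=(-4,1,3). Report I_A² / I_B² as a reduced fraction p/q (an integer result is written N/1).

Same 6,5,5: normalisation and zero-m 3j drop out of the ratio.
A: Δ: 6! 6! 4! / 17! → 1/28588560; sum: t=6:+1/3110400 = 1/3110400; 3j²(6 5 5; -6 2 4) = Δ·Π!·Σ² = 21/1105  (sign -1)
B: Δ: 6! 6! 4! / 17! → 1/28588560; sum: t=4:+1/138240 t=5:−1/86400 t=6:+1/829440 = -13/4147200; 3j²(6 5 5; -4 1 3) = Δ·Π!·Σ² = 13/3740  (sign -1)
I_A²/I_B² = (21/1105)/(13/3740) = 924/169

924/169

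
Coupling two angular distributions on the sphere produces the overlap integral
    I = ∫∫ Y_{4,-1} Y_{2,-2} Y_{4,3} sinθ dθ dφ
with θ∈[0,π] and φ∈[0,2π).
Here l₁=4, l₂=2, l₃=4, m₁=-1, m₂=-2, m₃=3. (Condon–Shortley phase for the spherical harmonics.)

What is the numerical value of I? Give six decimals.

Checks pass: Σm=0; 10 even; l₃=4∈[2,6].
(2·4+1)(2·2+1)(2·4+1) = 405
Δ: 2! 6! 2! / 11! → 1/13860
sum: t=0:+1/192 t=1:−1/36 t=2:+1/192 = -5/288
3j²(4 2 4; 0 0 0) = Δ·Π!·Σ² = 20/693  (sign -1)
sum: t=0:+1/480 = 1/480
3j²(4 2 4; -1 -2 3) = Δ·Π!·Σ² = 3/110  (sign -1)
combine: 4πI² = 405·20/693·3/110 = 270/847
take √, sign +1: I = 0.15927046

0.159270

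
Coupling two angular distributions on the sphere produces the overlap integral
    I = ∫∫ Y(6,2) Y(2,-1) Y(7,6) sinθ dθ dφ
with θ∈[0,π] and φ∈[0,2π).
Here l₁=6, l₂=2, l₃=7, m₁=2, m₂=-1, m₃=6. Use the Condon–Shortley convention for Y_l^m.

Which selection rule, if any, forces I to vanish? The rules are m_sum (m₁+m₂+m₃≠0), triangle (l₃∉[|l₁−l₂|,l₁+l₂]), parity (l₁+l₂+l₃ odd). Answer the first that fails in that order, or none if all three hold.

azimuthal sum: 2 − 1 + 6 = 7  ✗
4 ≤ 7 ≤ 8 (triangle on l)
L = 6 + 2 + 7 = 15 (odd)

m_sum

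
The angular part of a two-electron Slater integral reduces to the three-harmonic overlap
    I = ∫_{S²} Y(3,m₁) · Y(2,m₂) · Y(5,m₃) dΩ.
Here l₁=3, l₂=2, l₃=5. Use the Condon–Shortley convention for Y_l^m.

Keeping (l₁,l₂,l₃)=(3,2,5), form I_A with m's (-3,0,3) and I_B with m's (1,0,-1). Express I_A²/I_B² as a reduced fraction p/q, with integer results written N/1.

14/45

l's match ⇒ only the (l;m) 3-j factors differ between A and B.
A: triangle coeff Δ(3,2,5) = 1/2310; Σ_t [0,0]: t=0:+1/2880 = 1/2880; (3j)²=2/165 [(3 2 5; -3 0 3)], sign=+1
B: triangle coeff Δ(3,2,5) = 1/2310; Σ_t [0,0]: t=0:+1/192 = 1/192; (3j)²=3/77 [(3 2 5; 1 0 -1)], sign=+1
I_A²/I_B² = (2/165)/(3/77) = 14/45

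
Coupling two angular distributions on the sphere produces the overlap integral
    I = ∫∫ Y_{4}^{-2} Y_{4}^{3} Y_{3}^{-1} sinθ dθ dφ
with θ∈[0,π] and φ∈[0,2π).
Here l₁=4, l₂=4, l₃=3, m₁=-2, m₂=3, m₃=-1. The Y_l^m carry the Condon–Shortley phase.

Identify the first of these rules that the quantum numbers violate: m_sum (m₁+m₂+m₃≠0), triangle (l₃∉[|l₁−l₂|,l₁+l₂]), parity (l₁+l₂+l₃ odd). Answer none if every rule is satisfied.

parity

m₁+m₂+m₃ = -2 + 3 − 1 = 0  ✓
triangle: |4−4|=0 ≤ l₃=3 ≤ 4+4=8  ✓
parity: l₁+l₂+l₃ = 11 is odd  ✗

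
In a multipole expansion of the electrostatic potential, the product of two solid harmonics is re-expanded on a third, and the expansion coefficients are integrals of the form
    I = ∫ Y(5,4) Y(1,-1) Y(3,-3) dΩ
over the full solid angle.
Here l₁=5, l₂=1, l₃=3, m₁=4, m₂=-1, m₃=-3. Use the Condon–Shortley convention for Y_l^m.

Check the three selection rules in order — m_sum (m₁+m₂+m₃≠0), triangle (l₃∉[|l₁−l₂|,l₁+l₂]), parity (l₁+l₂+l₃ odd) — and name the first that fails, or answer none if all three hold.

Σmᵢ = 0  ✓
l₃∈[|l₁−l₂|,l₁+l₂]=[4,6], have l₃=3  ✗
Σlᵢ = 9 ⇒ odd

triangle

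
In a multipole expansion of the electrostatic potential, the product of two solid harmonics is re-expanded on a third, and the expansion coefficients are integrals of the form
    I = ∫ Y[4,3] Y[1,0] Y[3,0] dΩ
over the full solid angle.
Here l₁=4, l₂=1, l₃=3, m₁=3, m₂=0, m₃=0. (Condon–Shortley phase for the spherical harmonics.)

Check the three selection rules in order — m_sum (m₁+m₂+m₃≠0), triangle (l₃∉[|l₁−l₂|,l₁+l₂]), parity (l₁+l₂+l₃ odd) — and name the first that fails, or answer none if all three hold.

m_sum

azimuthal sum: 3 + 0 + 0 = 3  ✗
3 ≤ 3 ≤ 5 (triangle on l)
L = 4 + 1 + 3 = 8 (even)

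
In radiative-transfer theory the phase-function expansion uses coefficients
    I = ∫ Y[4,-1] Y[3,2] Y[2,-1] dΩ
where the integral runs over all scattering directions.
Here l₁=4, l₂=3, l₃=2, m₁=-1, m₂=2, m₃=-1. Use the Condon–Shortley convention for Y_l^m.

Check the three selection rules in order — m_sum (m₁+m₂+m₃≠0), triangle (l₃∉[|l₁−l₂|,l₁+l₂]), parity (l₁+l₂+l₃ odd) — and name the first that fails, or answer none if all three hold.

parity

Σmᵢ = 0  ✓
l₃∈[|l₁−l₂|,l₁+l₂]=[1,7], have l₃=2  ✓
Σlᵢ = 9 ⇒ odd  ✗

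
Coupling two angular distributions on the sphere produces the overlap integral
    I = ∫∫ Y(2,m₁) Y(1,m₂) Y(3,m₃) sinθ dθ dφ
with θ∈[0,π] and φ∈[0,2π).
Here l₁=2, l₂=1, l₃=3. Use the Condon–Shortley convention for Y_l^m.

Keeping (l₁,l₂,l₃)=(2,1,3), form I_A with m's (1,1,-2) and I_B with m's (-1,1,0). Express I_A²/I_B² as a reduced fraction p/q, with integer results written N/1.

Shared (l₁,l₂,l₃)=(2,1,3): N and (l;000)² cancel in I_A²/I_B².
A: Δ = 0!·4!·2!/7! = 1/105; Racah Σ t=0..0: t=0:+1/12 = 1/12; ⇒ 3j(2 1 3; 1 1 -2)² = 2/21, sgn -1
B: Δ = 0!·4!·2!/7! = 1/105; Racah Σ t=0..0: t=0:+1/12 = 1/12; ⇒ 3j(2 1 3; -1 1 0)² = 1/35, sgn -1
I_A²/I_B² = (2/21)/(1/35) = 10/3

10/3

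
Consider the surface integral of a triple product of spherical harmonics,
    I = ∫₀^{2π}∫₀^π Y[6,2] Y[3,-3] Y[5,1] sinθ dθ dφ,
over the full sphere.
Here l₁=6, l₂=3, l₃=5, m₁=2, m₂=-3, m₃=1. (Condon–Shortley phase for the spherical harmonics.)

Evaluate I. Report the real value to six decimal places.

Rules hold: Σm=0, L=14 even, 3≤5≤9.
N = 13·7·11 = 1001
Δ = 4!·8!·2!/15! = 1/675675
Racah Σ t=1..3: t=1:−1/8640 t=2:+1/2304 t=3:−1/8640 = 7/34560
⇒ 3j(6 3 5; 0 0 0)² = 7/429, sgn -1
Racah Σ t=0..0: t=0:+1/27648 = 1/27648
⇒ 3j(6 3 5; 2 -3 1)² = 10/429, sgn +1
4πI² = N·(3j₀)²·(3jₘ)² = 490/1287
I = -1·√(0.38073/4π) = -0.17406195

-0.174062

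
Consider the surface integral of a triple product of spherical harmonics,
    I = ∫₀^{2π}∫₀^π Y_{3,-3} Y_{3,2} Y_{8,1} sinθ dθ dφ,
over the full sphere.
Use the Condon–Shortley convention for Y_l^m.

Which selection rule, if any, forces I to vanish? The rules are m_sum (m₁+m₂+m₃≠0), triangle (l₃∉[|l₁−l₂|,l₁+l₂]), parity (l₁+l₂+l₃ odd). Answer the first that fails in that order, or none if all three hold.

Σmᵢ = 0  ✓
l₃∈[|l₁−l₂|,l₁+l₂]=[0,6], have l₃=8  ✗
Σlᵢ = 14 ⇒ even

triangle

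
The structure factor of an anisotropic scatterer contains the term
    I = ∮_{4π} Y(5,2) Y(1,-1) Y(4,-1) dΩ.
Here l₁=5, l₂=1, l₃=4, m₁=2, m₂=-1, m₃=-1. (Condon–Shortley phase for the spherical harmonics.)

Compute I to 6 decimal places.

0.225034

m-sum 0 ✓  L=10 even ✓  4≤4≤6 ✓
Π(2lᵢ+1) = 11×3×9 = 297
triangle coeff Δ(5,1,4) = 1/495
Σ_t [1,1]: t=1:−1/576 = -1/576
(3j)²=5/99 [(5 1 4; 0 0 0)], sign=-1
Σ_t [0,0]: t=0:+1/1440 = 1/1440
(3j)²=7/165 [(5 1 4; 2 -1 -1)], sign=-1
⇒ 4πI² = 7/11
I = (+1)√(7/11/(4π)) = 0.22503380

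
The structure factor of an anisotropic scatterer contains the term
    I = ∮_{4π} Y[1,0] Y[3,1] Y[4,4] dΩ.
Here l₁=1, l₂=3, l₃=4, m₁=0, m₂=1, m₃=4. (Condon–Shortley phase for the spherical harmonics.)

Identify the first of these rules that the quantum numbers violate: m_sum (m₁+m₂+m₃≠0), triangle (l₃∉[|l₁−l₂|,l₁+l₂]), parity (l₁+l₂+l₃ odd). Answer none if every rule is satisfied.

m_sum

m₁+m₂+m₃ = 0 + 1 + 4 = 5  ✗
triangle: |1−3|=2 ≤ l₃=4 ≤ 1+3=4
parity: l₁+l₂+l₃ = 8 is even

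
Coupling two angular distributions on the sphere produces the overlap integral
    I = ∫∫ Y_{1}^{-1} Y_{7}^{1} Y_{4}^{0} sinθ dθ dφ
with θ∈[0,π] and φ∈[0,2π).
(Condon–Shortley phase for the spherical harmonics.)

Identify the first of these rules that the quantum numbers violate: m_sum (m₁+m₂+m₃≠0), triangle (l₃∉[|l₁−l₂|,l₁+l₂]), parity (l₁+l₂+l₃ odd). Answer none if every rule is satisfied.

triangle

Σmᵢ = 0  ✓
l₃∈[|l₁−l₂|,l₁+l₂]=[6,8], have l₃=4  ✗
Σlᵢ = 12 ⇒ even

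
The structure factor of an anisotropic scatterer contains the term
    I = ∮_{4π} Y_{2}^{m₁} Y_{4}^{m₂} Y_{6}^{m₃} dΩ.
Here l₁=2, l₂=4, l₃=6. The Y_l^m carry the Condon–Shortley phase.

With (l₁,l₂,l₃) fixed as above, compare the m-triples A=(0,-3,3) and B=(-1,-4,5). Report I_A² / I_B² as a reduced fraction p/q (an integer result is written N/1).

36/55

Same 2,4,6: normalisation and zero-m 3j drop out of the ratio.
A: Δ: 0! 4! 8! / 13! → 1/6435; sum: t=0:+1/20160 = 1/20160; 3j²(2 4 6; 0 -3 3) = Δ·Π!·Σ² = 12/715  (sign -1)
B: Δ: 0! 4! 8! / 13! → 1/6435; sum: t=0:+1/241920 = 1/241920; 3j²(2 4 6; -1 -4 5) = Δ·Π!·Σ² = 1/39  (sign -1)
I_A²/I_B² = (12/715)/(1/39) = 36/55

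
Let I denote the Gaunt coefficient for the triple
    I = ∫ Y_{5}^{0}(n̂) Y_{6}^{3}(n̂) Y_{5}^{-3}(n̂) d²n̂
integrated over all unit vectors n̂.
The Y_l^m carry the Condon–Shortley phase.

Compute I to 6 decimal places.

Rules hold: Σm=0, L=16 even, 1≤5≤11.
N = 11·13·11 = 1573
Δ = 6!·4!·6!/17! = 1/28588560
Racah Σ t=1..5: t=1:−1/345600 t=2:+1/13824 t=3:−1/5184 t=4:+1/13824 t=5:−1/345600 = -7/129600
⇒ 3j(5 6 5; 0 0 0)² = 80/7293, sgn +1
Racah Σ t=3..5: t=3:−1/103680 t=4:+1/34560 t=5:−1/138240 = 1/82944
⇒ 3j(5 6 5; 0 3 -3)² = 125/9724, sgn +1
4πI² = N·(3j₀)²·(3jₘ)² = 2500/11271
I = +1·√(0.221808/4π) = 0.13285682

0.132857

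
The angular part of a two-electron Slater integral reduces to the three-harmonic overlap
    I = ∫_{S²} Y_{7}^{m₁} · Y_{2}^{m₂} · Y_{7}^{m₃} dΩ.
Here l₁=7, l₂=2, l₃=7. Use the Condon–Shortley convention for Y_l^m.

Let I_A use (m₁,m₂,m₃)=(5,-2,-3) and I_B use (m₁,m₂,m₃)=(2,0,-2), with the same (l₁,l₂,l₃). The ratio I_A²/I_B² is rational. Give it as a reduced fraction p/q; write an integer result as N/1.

27/22

l's match ⇒ only the (l;m) 3-j factors differ between A and B.
A: triangle coeff Δ(7,2,7) = 1/185640; Σ_t [0,0]: t=0:+1/29030400 = 1/29030400; (3j)²=99/7735 [(7 2 7; 5 -2 -3)], sign=+1
B: triangle coeff Δ(7,2,7) = 1/185640; Σ_t [0,2]: t=0:+1/2419200 t=1:−1/967680 t=2:+1/8709120 = -11/21772800; (3j)²=242/23205 [(7 2 7; 2 0 -2)], sign=+1
I_A²/I_B² = (99/7735)/(242/23205) = 27/22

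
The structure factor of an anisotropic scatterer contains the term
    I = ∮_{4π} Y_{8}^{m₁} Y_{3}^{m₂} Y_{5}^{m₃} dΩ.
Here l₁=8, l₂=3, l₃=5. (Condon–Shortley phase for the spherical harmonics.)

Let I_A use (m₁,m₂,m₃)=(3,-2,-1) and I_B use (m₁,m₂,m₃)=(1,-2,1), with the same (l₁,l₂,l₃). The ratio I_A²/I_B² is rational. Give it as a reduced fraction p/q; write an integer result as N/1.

l's match ⇒ only the (l;m) 3-j factors differ between A and B.
A: triangle coeff Δ(8,3,5) = 1/136136; Σ_t [1,1]: t=1:−1/2073600 = -1/2073600; (3j)²=15/884 [(8 3 5; 3 -2 -1)], sign=-1
B: triangle coeff Δ(8,3,5) = 1/136136; Σ_t [1,1]: t=1:−1/2073600 = -1/2073600; (3j)²=63/9724 [(8 3 5; 1 -2 1)], sign=-1
I_A²/I_B² = (15/884)/(63/9724) = 55/21

55/21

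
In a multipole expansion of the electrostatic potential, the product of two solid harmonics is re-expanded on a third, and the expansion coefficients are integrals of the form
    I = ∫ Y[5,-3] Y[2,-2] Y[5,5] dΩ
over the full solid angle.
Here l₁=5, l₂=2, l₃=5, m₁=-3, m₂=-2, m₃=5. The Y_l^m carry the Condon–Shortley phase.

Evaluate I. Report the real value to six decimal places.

Checks pass: Σm=0; 12 even; l₃=5∈[3,7].
(2·5+1)(2·2+1)(2·5+1) = 605
Δ: 2! 8! 2! / 13! → 1/38610
sum: t=0:+1/2880 t=1:−1/576 t=2:+1/2880 = -1/960
3j²(5 2 5; 0 0 0) = Δ·Π!·Σ² = 10/429  (sign +1)
sum: t=0:+1/161280 = 1/161280
3j²(5 2 5; -3 -2 5) = Δ·Π!·Σ² = 1/143  (sign +1)
combine: 4πI² = 605·10/429·1/143 = 50/507
take √, sign +1: I = 0.08858824

0.088588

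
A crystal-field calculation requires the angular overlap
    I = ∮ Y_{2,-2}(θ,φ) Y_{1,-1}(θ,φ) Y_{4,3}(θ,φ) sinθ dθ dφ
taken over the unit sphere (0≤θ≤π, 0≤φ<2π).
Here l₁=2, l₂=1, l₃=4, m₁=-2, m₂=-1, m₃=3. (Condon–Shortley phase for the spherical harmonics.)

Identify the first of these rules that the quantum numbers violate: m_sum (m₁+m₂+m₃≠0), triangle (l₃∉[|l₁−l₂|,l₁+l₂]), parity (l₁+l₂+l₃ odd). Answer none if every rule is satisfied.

triangle

azimuthal sum: -2 − 1 + 3 = 0  ✓
1 ≤ 4 ≤ 3 (triangle on l)  ✗
L = 2 + 1 + 4 = 7 (odd)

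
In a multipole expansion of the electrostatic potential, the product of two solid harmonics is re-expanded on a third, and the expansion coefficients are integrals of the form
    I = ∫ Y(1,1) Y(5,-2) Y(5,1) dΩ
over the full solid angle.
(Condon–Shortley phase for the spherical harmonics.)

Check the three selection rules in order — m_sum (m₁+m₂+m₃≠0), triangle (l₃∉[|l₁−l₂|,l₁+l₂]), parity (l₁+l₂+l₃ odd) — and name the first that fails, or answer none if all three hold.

Σmᵢ = 0  ✓
l₃∈[|l₁−l₂|,l₁+l₂]=[4,6], have l₃=5  ✓
Σlᵢ = 11 ⇒ odd  ✗

parity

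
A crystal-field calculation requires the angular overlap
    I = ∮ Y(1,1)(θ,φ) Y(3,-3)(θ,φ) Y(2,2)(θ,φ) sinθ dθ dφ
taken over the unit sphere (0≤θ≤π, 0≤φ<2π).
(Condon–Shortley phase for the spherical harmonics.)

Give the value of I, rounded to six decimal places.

Rules hold: Σm=0, L=6 even, 2≤2≤4.
N = 3·7·5 = 105
Δ = 2!·0!·4!/7! = 1/105
Racah Σ t=1..1: t=1:−1/4 = -1/4
⇒ 3j(1 3 2; 0 0 0)² = 3/35, sgn -1
Racah Σ t=0..0: t=0:+1/48 = 1/48
⇒ 3j(1 3 2; 1 -3 2)² = 1/7, sgn +1
4πI² = N·(3j₀)²·(3jₘ)² = 9/7
I = -1·√(1.28571/4π) = -0.31986543

-0.319865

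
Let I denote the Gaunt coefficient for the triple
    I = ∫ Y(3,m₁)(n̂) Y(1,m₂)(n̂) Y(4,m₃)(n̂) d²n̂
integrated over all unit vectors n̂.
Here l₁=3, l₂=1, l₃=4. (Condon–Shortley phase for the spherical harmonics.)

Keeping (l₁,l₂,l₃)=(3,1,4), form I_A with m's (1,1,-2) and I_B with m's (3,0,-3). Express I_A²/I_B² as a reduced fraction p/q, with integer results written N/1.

Same 3,1,4: normalisation and zero-m 3j drop out of the ratio.
A: Δ: 0! 6! 2! / 9! → 1/252; sum: t=0:+1/96 = 1/96; 3j²(3 1 4; 1 1 -2) = Δ·Π!·Σ² = 5/84  (sign +1)
B: Δ: 0! 6! 2! / 9! → 1/252; sum: t=0:+1/720 = 1/720; 3j²(3 1 4; 3 0 -3) = Δ·Π!·Σ² = 1/36  (sign -1)
I_A²/I_B² = (5/84)/(1/36) = 15/7

15/7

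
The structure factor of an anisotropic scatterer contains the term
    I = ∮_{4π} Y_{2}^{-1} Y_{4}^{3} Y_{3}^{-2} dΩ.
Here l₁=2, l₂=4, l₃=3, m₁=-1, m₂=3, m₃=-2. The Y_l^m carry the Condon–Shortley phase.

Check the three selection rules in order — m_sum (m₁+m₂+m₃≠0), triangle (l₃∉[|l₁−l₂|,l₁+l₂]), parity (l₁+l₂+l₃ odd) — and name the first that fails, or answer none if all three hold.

parity

azimuthal sum: -1 + 3 − 2 = 0  ✓
2 ≤ 3 ≤ 6 (triangle on l)  ✓
L = 2 + 4 + 3 = 9 (odd)  ✗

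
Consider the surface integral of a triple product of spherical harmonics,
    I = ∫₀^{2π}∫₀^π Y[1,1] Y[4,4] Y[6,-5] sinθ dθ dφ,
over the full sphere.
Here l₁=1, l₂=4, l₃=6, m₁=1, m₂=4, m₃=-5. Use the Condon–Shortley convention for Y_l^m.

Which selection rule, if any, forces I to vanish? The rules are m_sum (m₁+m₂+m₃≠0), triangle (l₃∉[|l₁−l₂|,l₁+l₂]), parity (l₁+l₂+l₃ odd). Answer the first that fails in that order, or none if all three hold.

triangle

azimuthal sum: 1 + 4 − 5 = 0  ✓
3 ≤ 6 ≤ 5 (triangle on l)  ✗
L = 1 + 4 + 6 = 11 (odd)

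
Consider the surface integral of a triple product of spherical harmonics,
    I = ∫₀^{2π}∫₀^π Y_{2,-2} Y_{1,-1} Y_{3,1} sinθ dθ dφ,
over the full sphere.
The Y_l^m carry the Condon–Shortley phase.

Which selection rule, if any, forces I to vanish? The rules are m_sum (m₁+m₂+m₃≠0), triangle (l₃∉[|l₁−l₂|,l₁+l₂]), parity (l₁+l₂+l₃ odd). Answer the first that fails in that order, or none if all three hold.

azimuthal sum: -2 − 1 + 1 = -2  ✗
1 ≤ 3 ≤ 3 (triangle on l)
L = 2 + 1 + 3 = 6 (even)

m_sum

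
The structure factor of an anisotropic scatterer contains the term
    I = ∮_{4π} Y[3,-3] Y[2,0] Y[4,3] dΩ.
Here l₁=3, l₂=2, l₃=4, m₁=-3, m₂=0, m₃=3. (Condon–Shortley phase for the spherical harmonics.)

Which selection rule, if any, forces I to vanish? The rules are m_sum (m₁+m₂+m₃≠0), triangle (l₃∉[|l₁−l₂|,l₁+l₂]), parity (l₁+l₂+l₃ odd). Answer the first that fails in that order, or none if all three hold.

m₁+m₂+m₃ = -3 + 0 + 3 = 0  ✓
triangle: |3−2|=1 ≤ l₃=4 ≤ 3+2=5  ✓
parity: l₁+l₂+l₃ = 9 is odd  ✗

parity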